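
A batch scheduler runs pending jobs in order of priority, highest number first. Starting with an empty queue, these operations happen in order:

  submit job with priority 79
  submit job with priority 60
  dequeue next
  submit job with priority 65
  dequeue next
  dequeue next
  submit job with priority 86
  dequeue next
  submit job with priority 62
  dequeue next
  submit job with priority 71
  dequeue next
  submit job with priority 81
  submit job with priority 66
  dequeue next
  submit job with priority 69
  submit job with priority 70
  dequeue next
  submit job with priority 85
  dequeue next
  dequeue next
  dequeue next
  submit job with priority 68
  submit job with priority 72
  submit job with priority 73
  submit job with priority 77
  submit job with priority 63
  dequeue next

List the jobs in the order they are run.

insert 79 → {79}
insert 60 → {79, 60}
dequeue next → 79; now {60}
insert 65 → {65, 60}
dequeue next → 65; now {60}
dequeue next → 60; now {}
insert 86 → {86}
dequeue next → 86; now {}
insert 62 → {62}
dequeue next → 62; now {}
insert 71 → {71}
dequeue next → 71; now {}
insert 81 → {81}
insert 66 → {81, 66}
dequeue next → 81; now {66}
insert 69 → {69, 66}
insert 70 → {70, 69, 66}
dequeue next → 70; now {69, 66}
insert 85 → {85, 69, 66}
dequeue next → 85; now {69, 66}
dequeue next → 69; now {66}
dequeue next → 66; now {}
insert 68 → {68}
insert 72 → {72, 68}
insert 73 → {73, 72, 68}
insert 77 → {77, 73, 72, 68}
insert 63 → {77, 73, 72, 68, 63}
dequeue next → 77; now {73, 72, 68, 63}

79, 65, 60, 86, 62, 71, 81, 70, 85, 69, 66, 77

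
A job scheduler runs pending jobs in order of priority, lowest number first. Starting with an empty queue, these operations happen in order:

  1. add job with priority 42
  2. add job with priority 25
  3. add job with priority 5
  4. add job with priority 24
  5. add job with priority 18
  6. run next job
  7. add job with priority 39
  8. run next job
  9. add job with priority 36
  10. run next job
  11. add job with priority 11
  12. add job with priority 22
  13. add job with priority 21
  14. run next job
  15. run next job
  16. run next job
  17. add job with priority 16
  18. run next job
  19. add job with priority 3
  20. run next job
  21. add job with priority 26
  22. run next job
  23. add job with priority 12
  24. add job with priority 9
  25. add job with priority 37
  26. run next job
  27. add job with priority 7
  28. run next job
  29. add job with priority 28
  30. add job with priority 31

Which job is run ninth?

insert 42 → {42}
insert 25 → {25, 42}
insert 5 → {5, 25, 42}
insert 24 → {5, 24, 25, 42}
insert 18 → {5, 18, 24, 25, 42}
run next job → 5; now {18, 24, 25, 42}
insert 39 → {18, 24, 25, 39, 42}
run next job → 18; now {24, 25, 39, 42}
insert 36 → {24, 25, 36, 39, 42}
run next job → 24; now {25, 36, 39, 42}
insert 11 → {11, 25, 36, 39, 42}
insert 22 → {11, 22, 25, 36, 39, 42}
insert 21 → {11, 21, 22, 25, 36, 39, 42}
run next job → 11; now {21, 22, 25, 36, 39, 42}
run next job → 21; now {22, 25, 36, 39, 42}
run next job → 22; now {25, 36, 39, 42}
insert 16 → {16, 25, 36, 39, 42}
run next job → 16; now {25, 36, 39, 42}
insert 3 → {3, 25, 36, 39, 42}
run next job → 3; now {25, 36, 39, 42}
insert 26 → {25, 26, 36, 39, 42}
run next job → 25; now {26, 36, 39, 42}
insert 12 → {12, 26, 36, 39, 42}
insert 9 → {9, 12, 26, 36, 39, 42}
insert 37 → {9, 12, 26, 36, 37, 39, 42}
run next job → 9; now {12, 26, 36, 37, 39, 42}
insert 7 → {7, 12, 26, 36, 37, 39, 42}
run next job → 7; now {12, 26, 36, 37, 39, 42}
insert 28 → {12, 26, 28, 36, 37, 39, 42}
insert 31 → {12, 26, 28, 31, 36, 37, 39, 42}

25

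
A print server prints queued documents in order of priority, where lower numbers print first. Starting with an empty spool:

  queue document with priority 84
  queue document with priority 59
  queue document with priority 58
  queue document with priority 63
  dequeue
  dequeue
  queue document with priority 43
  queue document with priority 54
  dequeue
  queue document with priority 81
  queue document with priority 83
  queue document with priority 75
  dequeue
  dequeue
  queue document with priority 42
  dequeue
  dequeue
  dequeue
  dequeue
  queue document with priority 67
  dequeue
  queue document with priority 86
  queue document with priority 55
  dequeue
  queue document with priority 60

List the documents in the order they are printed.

58 → 59 → 43 → 54 → 63 → 42 → 75 → 81 → 83 → 67 → 55

insert 84 → {84}
insert 59 → {59, 84}
insert 58 → {58, 59, 84}
insert 63 → {58, 59, 63, 84}
dequeue → 58; now {59, 63, 84}
dequeue → 59; now {63, 84}
insert 43 → {43, 63, 84}
insert 54 → {43, 54, 63, 84}
dequeue → 43; now {54, 63, 84}
insert 81 → {54, 63, 81, 84}
insert 83 → {54, 63, 81, 83, 84}
insert 75 → {54, 63, 75, 81, 83, 84}
dequeue → 54; now {63, 75, 81, 83, 84}
dequeue → 63; now {75, 81, 83, 84}
insert 42 → {42, 75, 81, 83, 84}
dequeue → 42; now {75, 81, 83, 84}
dequeue → 75; now {81, 83, 84}
dequeue → 81; now {83, 84}
dequeue → 83; now {84}
insert 67 → {67, 84}
dequeue → 67; now {84}
insert 86 → {84, 86}
insert 55 → {55, 84, 86}
dequeue → 55; now {84, 86}
insert 60 → {60, 84, 86}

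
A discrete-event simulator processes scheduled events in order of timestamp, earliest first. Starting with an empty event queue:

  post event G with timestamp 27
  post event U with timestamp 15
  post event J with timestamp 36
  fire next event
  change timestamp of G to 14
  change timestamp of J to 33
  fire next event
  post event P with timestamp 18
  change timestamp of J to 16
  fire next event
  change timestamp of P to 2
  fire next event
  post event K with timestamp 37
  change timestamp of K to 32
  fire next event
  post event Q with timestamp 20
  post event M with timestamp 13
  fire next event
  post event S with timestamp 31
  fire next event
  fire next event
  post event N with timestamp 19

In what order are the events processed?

add G (timestamp 27) → {G:27}
add U (timestamp 15) → {U:15, G:27}
add J (timestamp 36) → {U:15, G:27, J:36}
fire next event → U; now {G:27, J:36}
update G to timestamp 14 → {G:14, J:36}
update J to timestamp 33 → {G:14, J:33}
fire next event → G; now {J:33}
add P (timestamp 18) → {P:18, J:33}
update J to timestamp 16 → {J:16, P:18}
fire next event → J; now {P:18}
update P to timestamp 2 → {P:2}
fire next event → P; now {}
add K (timestamp 37) → {K:37}
update K to timestamp 32 → {K:32}
fire next event → K; now {}
add Q (timestamp 20) → {Q:20}
add M (timestamp 13) → {M:13, Q:20}
fire next event → M; now {Q:20}
add S (timestamp 31) → {Q:20, S:31}
fire next event → Q; now {S:31}
fire next event → S; now {}
add N (timestamp 19) → {N:19}

U, G, J, P, K, M, Q, S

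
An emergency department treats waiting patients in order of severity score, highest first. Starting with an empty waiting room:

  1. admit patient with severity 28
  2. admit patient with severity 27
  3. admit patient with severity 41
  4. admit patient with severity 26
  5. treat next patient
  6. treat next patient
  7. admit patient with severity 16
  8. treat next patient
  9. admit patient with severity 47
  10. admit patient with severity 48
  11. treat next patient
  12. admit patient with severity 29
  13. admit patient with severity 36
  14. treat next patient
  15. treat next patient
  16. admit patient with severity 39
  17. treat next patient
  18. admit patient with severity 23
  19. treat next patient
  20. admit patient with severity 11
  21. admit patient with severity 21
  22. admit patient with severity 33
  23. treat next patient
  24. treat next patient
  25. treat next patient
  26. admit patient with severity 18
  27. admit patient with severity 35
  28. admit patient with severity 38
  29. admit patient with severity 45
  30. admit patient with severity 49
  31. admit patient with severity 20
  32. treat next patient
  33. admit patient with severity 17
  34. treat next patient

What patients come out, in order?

41, 28, 27, 48, 47, 36, 39, 29, 33, 26, 23, 49, 45

insert 28 → {28}
insert 27 → {28, 27}
insert 41 → {41, 28, 27}
insert 26 → {41, 28, 27, 26}
treat next patient → 41; now {28, 27, 26}
treat next patient → 28; now {27, 26}
insert 16 → {27, 26, 16}
treat next patient → 27; now {26, 16}
insert 47 → {47, 26, 16}
insert 48 → {48, 47, 26, 16}
treat next patient → 48; now {47, 26, 16}
insert 29 → {47, 29, 26, 16}
insert 36 → {47, 36, 29, 26, 16}
treat next patient → 47; now {36, 29, 26, 16}
treat next patient → 36; now {29, 26, 16}
insert 39 → {39, 29, 26, 16}
treat next patient → 39; now {29, 26, 16}
insert 23 → {29, 26, 23, 16}
treat next patient → 29; now {26, 23, 16}
insert 11 → {26, 23, 16, 11}
insert 21 → {26, 23, 21, 16, 11}
insert 33 → {33, 26, 23, 21, 16, 11}
treat next patient → 33; now {26, 23, 21, 16, 11}
treat next patient → 26; now {23, 21, 16, 11}
treat next patient → 23; now {21, 16, 11}
insert 18 → {21, 18, 16, 11}
insert 35 → {35, 21, 18, 16, 11}
insert 38 → {38, 35, 21, 18, 16, 11}
insert 45 → {45, 38, 35, 21, 18, 16, 11}
insert 49 → {49, 45, 38, 35, 21, 18, 16, 11}
insert 20 → {49, 45, 38, 35, 21, 20, 18, 16, 11}
treat next patient → 49; now {45, 38, 35, 21, 20, 18, 16, 11}
insert 17 → {45, 38, 35, 21, 20, 18, 17, 16, 11}
treat next patient → 45; now {38, 35, 21, 20, 18, 17, 16, 11}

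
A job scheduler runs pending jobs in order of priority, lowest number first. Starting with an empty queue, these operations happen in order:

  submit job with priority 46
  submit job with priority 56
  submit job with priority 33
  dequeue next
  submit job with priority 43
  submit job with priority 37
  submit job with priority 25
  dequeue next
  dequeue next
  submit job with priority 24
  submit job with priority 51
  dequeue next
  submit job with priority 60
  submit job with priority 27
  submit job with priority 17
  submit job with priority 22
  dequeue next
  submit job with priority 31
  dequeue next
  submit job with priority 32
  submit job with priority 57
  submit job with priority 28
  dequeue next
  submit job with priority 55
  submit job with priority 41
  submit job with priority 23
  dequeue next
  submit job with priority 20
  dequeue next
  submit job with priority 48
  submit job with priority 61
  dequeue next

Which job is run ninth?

insert 46 → {46}
insert 56 → {46, 56}
insert 33 → {33, 46, 56}
dequeue next → 33; now {46, 56}
insert 43 → {43, 46, 56}
insert 37 → {37, 43, 46, 56}
insert 25 → {25, 37, 43, 46, 56}
dequeue next → 25; now {37, 43, 46, 56}
dequeue next → 37; now {43, 46, 56}
insert 24 → {24, 43, 46, 56}
insert 51 → {24, 43, 46, 51, 56}
dequeue next → 24; now {43, 46, 51, 56}
insert 60 → {43, 46, 51, 56, 60}
insert 27 → {27, 43, 46, 51, 56, 60}
insert 17 → {17, 27, 43, 46, 51, 56, 60}
insert 22 → {17, 22, 27, 43, 46, 51, 56, 60}
dequeue next → 17; now {22, 27, 43, 46, 51, 56, 60}
insert 31 → {22, 27, 31, 43, 46, 51, 56, 60}
dequeue next → 22; now {27, 31, 43, 46, 51, 56, 60}
insert 32 → {27, 31, 32, 43, 46, 51, 56, 60}
insert 57 → {27, 31, 32, 43, 46, 51, 56, 57, 60}
insert 28 → {27, 28, 31, 32, 43, 46, 51, 56, 57, 60}
dequeue next → 27; now {28, 31, 32, 43, 46, 51, 56, 57, 60}
insert 55 → {28, 31, 32, 43, 46, 51, 55, 56, 57, 60}
insert 41 → {28, 31, 32, 41, 43, 46, 51, 55, 56, 57, 60}
insert 23 → {23, 28, 31, 32, 41, 43, 46, 51, 55, 56, 57, 60}
dequeue next → 23; now {28, 31, 32, 41, 43, 46, 51, 55, 56, 57, 60}
insert 20 → {20, 28, 31, 32, 41, 43, 46, 51, 55, 56, 57, 60}
dequeue next → 20; now {28, 31, 32, 41, 43, 46, 51, 55, 56, 57, 60}
insert 48 → {28, 31, 32, 41, 43, 46, 48, 51, 55, 56, 57, 60}
insert 61 → {28, 31, 32, 41, 43, 46, 48, 51, 55, 56, 57, 60, 61}
dequeue next → 28; now {31, 32, 41, 43, 46, 48, 51, 55, 56, 57, 60, 61}

20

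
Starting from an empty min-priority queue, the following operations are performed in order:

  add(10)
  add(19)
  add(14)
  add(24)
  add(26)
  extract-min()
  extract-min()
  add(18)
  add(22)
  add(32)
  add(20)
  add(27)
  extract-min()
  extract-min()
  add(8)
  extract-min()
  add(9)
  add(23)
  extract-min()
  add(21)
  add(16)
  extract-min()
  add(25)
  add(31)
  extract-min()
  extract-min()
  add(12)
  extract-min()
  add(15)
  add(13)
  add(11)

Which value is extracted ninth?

21

insert 10 → {10}
insert 19 → {10, 19}
insert 14 → {10, 14, 19}
insert 24 → {10, 14, 19, 24}
insert 26 → {10, 14, 19, 24, 26}
extract-min → 10; now {14, 19, 24, 26}
extract-min → 14; now {19, 24, 26}
insert 18 → {18, 19, 24, 26}
insert 22 → {18, 19, 22, 24, 26}
insert 32 → {18, 19, 22, 24, 26, 32}
insert 20 → {18, 19, 20, 22, 24, 26, 32}
insert 27 → {18, 19, 20, 22, 24, 26, 27, 32}
extract-min → 18; now {19, 20, 22, 24, 26, 27, 32}
extract-min → 19; now {20, 22, 24, 26, 27, 32}
insert 8 → {8, 20, 22, 24, 26, 27, 32}
extract-min → 8; now {20, 22, 24, 26, 27, 32}
insert 9 → {9, 20, 22, 24, 26, 27, 32}
insert 23 → {9, 20, 22, 23, 24, 26, 27, 32}
extract-min → 9; now {20, 22, 23, 24, 26, 27, 32}
insert 21 → {20, 21, 22, 23, 24, 26, 27, 32}
insert 16 → {16, 20, 21, 22, 23, 24, 26, 27, 32}
extract-min → 16; now {20, 21, 22, 23, 24, 26, 27, 32}
insert 25 → {20, 21, 22, 23, 24, 25, 26, 27, 32}
insert 31 → {20, 21, 22, 23, 24, 25, 26, 27, 31, 32}
extract-min → 20; now {21, 22, 23, 24, 25, 26, 27, 31, 32}
extract-min → 21; now {22, 23, 24, 25, 26, 27, 31, 32}
insert 12 → {12, 22, 23, 24, 25, 26, 27, 31, 32}
extract-min → 12; now {22, 23, 24, 25, 26, 27, 31, 32}
insert 15 → {15, 22, 23, 24, 25, 26, 27, 31, 32}
insert 13 → {13, 15, 22, 23, 24, 25, 26, 27, 31, 32}
insert 11 → {11, 13, 15, 22, 23, 24, 25, 26, 27, 31, 32}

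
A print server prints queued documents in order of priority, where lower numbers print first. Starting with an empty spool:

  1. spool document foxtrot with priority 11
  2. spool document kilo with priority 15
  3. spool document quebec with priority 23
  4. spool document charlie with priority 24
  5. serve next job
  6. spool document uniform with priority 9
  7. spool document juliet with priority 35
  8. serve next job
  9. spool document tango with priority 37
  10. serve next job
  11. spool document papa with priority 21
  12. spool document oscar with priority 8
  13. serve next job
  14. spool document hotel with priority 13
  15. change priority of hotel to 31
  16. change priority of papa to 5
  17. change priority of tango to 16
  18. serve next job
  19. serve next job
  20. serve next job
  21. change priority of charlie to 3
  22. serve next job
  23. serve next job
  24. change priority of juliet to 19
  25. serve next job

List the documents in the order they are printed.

add foxtrot (priority 11) → {foxtrot:11}
add kilo (priority 15) → {foxtrot:11, kilo:15}
add quebec (priority 23) → {foxtrot:11, kilo:15, quebec:23}
add charlie (priority 24) → {foxtrot:11, kilo:15, quebec:23, charlie:24}
serve next job → foxtrot; now {kilo:15, quebec:23, charlie:24}
add uniform (priority 9) → {uniform:9, kilo:15, quebec:23, charlie:24}
add juliet (priority 35) → {uniform:9, kilo:15, quebec:23, charlie:24, juliet:35}
serve next job → uniform; now {kilo:15, quebec:23, charlie:24, juliet:35}
add tango (priority 37) → {kilo:15, quebec:23, charlie:24, juliet:35, tango:37}
serve next job → kilo; now {quebec:23, charlie:24, juliet:35, tango:37}
add papa (priority 21) → {papa:21, quebec:23, charlie:24, juliet:35, tango:37}
add oscar (priority 8) → {oscar:8, papa:21, quebec:23, charlie:24, juliet:35, tango:37}
serve next job → oscar; now {papa:21, quebec:23, charlie:24, juliet:35, tango:37}
add hotel (priority 13) → {hotel:13, papa:21, quebec:23, charlie:24, juliet:35, tango:37}
update hotel to priority 31 → {papa:21, quebec:23, charlie:24, hotel:31, juliet:35, tango:37}
update papa to priority 5 → {papa:5, quebec:23, charlie:24, hotel:31, juliet:35, tango:37}
update tango to priority 16 → {papa:5, tango:16, quebec:23, charlie:24, hotel:31, juliet:35}
serve next job → papa; now {tango:16, quebec:23, charlie:24, hotel:31, juliet:35}
serve next job → tango; now {quebec:23, charlie:24, hotel:31, juliet:35}
serve next job → quebec; now {charlie:24, hotel:31, juliet:35}
update charlie to priority 3 → {charlie:3, hotel:31, juliet:35}
serve next job → charlie; now {hotel:31, juliet:35}
serve next job → hotel; now {juliet:35}
update juliet to priority 19 → {juliet:19}
serve next job → juliet; now {}

foxtrot → uniform → kilo → oscar → papa → tango → quebec → charlie → hotel → juliet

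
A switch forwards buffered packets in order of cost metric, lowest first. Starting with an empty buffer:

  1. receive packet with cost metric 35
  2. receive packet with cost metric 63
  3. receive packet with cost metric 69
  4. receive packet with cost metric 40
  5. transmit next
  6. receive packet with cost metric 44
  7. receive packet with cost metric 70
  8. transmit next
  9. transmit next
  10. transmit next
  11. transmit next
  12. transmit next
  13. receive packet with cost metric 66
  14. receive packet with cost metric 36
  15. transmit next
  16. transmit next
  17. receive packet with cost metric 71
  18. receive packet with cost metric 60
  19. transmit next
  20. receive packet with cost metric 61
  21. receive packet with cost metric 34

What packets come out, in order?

insert 35 → {35}
insert 63 → {35, 63}
insert 69 → {35, 63, 69}
insert 40 → {35, 40, 63, 69}
transmit next → 35; now {40, 63, 69}
insert 44 → {40, 44, 63, 69}
insert 70 → {40, 44, 63, 69, 70}
transmit next → 40; now {44, 63, 69, 70}
transmit next → 44; now {63, 69, 70}
transmit next → 63; now {69, 70}
transmit next → 69; now {70}
transmit next → 70; now {}
insert 66 → {66}
insert 36 → {36, 66}
transmit next → 36; now {66}
transmit next → 66; now {}
insert 71 → {71}
insert 60 → {60, 71}
transmit next → 60; now {71}
insert 61 → {61, 71}
insert 34 → {34, 61, 71}

[35, 40, 44, 63, 69, 70, 36, 66, 60]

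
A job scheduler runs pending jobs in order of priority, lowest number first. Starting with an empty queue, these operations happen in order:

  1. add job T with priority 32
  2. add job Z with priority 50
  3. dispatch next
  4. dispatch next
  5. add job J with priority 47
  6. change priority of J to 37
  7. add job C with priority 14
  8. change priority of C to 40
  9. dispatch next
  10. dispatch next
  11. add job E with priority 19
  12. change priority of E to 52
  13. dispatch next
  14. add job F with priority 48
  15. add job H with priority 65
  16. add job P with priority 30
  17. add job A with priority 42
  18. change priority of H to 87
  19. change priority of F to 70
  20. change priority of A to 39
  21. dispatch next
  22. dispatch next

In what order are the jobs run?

add T (priority 32) → {T:32}
add Z (priority 50) → {T:32, Z:50}
dispatch next → T; now {Z:50}
dispatch next → Z; now {}
add J (priority 47) → {J:47}
update J to priority 37 → {J:37}
add C (priority 14) → {C:14, J:37}
update C to priority 40 → {J:37, C:40}
dispatch next → J; now {C:40}
dispatch next → C; now {}
add E (priority 19) → {E:19}
update E to priority 52 → {E:52}
dispatch next → E; now {}
add F (priority 48) → {F:48}
add H (priority 65) → {F:48, H:65}
add P (priority 30) → {P:30, F:48, H:65}
add A (priority 42) → {P:30, A:42, F:48, H:65}
update H to priority 87 → {P:30, A:42, F:48, H:87}
update F to priority 70 → {P:30, A:42, F:70, H:87}
update A to priority 39 → {P:30, A:39, F:70, H:87}
dispatch next → P; now {A:39, F:70, H:87}
dispatch next → A; now {F:70, H:87}

T → Z → J → C → E → P → A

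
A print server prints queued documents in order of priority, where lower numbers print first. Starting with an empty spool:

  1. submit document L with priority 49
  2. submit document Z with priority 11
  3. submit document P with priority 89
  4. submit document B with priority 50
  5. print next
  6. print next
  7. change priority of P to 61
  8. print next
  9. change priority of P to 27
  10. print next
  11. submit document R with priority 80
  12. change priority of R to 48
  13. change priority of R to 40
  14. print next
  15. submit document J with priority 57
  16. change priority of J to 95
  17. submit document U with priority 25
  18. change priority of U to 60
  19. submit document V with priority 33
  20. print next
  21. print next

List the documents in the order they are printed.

Z, L, B, P, R, V, U

add L (priority 49) → {L:49}
add Z (priority 11) → {Z:11, L:49}
add P (priority 89) → {Z:11, L:49, P:89}
add B (priority 50) → {Z:11, L:49, B:50, P:89}
print next → Z; now {L:49, B:50, P:89}
print next → L; now {B:50, P:89}
update P to priority 61 → {B:50, P:61}
print next → B; now {P:61}
update P to priority 27 → {P:27}
print next → P; now {}
add R (priority 80) → {R:80}
update R to priority 48 → {R:48}
update R to priority 40 → {R:40}
print next → R; now {}
add J (priority 57) → {J:57}
update J to priority 95 → {J:95}
add U (priority 25) → {U:25, J:95}
update U to priority 60 → {U:60, J:95}
add V (priority 33) → {V:33, U:60, J:95}
print next → V; now {U:60, J:95}
print next → U; now {J:95}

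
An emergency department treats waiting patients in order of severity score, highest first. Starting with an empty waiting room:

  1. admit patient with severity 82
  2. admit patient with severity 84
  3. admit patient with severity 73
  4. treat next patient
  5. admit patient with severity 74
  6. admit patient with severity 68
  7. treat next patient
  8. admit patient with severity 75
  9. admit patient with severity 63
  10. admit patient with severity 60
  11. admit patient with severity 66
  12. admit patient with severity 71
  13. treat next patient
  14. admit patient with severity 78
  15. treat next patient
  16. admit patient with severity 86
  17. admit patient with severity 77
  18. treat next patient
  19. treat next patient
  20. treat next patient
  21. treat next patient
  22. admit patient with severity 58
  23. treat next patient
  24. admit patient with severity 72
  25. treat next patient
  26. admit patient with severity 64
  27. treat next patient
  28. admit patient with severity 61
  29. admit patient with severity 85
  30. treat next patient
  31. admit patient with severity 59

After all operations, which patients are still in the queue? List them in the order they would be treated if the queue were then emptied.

insert 82 → {82}
insert 84 → {84, 82}
insert 73 → {84, 82, 73}
treat next patient → 84; now {82, 73}
insert 74 → {82, 74, 73}
insert 68 → {82, 74, 73, 68}
treat next patient → 82; now {74, 73, 68}
insert 75 → {75, 74, 73, 68}
insert 63 → {75, 74, 73, 68, 63}
insert 60 → {75, 74, 73, 68, 63, 60}
insert 66 → {75, 74, 73, 68, 66, 63, 60}
insert 71 → {75, 74, 73, 71, 68, 66, 63, 60}
treat next patient → 75; now {74, 73, 71, 68, 66, 63, 60}
insert 78 → {78, 74, 73, 71, 68, 66, 63, 60}
treat next patient → 78; now {74, 73, 71, 68, 66, 63, 60}
insert 86 → {86, 74, 73, 71, 68, 66, 63, 60}
insert 77 → {86, 77, 74, 73, 71, 68, 66, 63, 60}
treat next patient → 86; now {77, 74, 73, 71, 68, 66, 63, 60}
treat next patient → 77; now {74, 73, 71, 68, 66, 63, 60}
treat next patient → 74; now {73, 71, 68, 66, 63, 60}
treat next patient → 73; now {71, 68, 66, 63, 60}
insert 58 → {71, 68, 66, 63, 60, 58}
treat next patient → 71; now {68, 66, 63, 60, 58}
insert 72 → {72, 68, 66, 63, 60, 58}
treat next patient → 72; now {68, 66, 63, 60, 58}
insert 64 → {68, 66, 64, 63, 60, 58}
treat next patient → 68; now {66, 64, 63, 60, 58}
insert 61 → {66, 64, 63, 61, 60, 58}
insert 85 → {85, 66, 64, 63, 61, 60, 58}
treat next patient → 85; now {66, 64, 63, 61, 60, 58}
insert 59 → {66, 64, 63, 61, 60, 59, 58}

[66, 64, 63, 61, 60, 59, 58]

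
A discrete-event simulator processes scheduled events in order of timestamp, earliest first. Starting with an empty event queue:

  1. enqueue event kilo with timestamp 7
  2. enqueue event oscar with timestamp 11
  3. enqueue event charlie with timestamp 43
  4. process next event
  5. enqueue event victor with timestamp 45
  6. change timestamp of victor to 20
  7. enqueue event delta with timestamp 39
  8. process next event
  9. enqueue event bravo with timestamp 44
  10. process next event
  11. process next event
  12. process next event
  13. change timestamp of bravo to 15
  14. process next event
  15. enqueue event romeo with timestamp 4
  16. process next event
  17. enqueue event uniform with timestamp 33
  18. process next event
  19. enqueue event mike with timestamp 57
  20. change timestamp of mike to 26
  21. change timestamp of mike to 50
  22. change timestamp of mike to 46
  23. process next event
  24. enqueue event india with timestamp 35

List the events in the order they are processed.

kilo → oscar → victor → delta → charlie → bravo → romeo → uniform → mike

add kilo (timestamp 7) → {kilo:7}
add oscar (timestamp 11) → {kilo:7, oscar:11}
add charlie (timestamp 43) → {kilo:7, oscar:11, charlie:43}
process next event → kilo; now {oscar:11, charlie:43}
add victor (timestamp 45) → {oscar:11, charlie:43, victor:45}
update victor to timestamp 20 → {oscar:11, victor:20, charlie:43}
add delta (timestamp 39) → {oscar:11, victor:20, delta:39, charlie:43}
process next event → oscar; now {victor:20, delta:39, charlie:43}
add bravo (timestamp 44) → {victor:20, delta:39, charlie:43, bravo:44}
process next event → victor; now {delta:39, charlie:43, bravo:44}
process next event → delta; now {charlie:43, bravo:44}
process next event → charlie; now {bravo:44}
update bravo to timestamp 15 → {bravo:15}
process next event → bravo; now {}
add romeo (timestamp 4) → {romeo:4}
process next event → romeo; now {}
add uniform (timestamp 33) → {uniform:33}
process next event → uniform; now {}
add mike (timestamp 57) → {mike:57}
update mike to timestamp 26 → {mike:26}
update mike to timestamp 50 → {mike:50}
update mike to timestamp 46 → {mike:46}
process next event → mike; now {}
add india (timestamp 35) → {india:35}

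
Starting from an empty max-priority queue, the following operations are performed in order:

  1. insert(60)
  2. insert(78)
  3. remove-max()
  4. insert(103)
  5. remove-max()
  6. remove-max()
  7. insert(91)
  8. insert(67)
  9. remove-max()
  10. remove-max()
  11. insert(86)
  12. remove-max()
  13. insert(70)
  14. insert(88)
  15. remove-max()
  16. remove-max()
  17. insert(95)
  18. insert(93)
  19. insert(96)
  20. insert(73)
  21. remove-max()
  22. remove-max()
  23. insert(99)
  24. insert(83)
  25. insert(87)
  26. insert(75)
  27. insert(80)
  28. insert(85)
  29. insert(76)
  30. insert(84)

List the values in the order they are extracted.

insert 60 → {60}
insert 78 → {78, 60}
remove-max → 78; now {60}
insert 103 → {103, 60}
remove-max → 103; now {60}
remove-max → 60; now {}
insert 91 → {91}
insert 67 → {91, 67}
remove-max → 91; now {67}
remove-max → 67; now {}
insert 86 → {86}
remove-max → 86; now {}
insert 70 → {70}
insert 88 → {88, 70}
remove-max → 88; now {70}
remove-max → 70; now {}
insert 95 → {95}
insert 93 → {95, 93}
insert 96 → {96, 95, 93}
insert 73 → {96, 95, 93, 73}
remove-max → 96; now {95, 93, 73}
remove-max → 95; now {93, 73}
insert 99 → {99, 93, 73}
insert 83 → {99, 93, 83, 73}
insert 87 → {99, 93, 87, 83, 73}
insert 75 → {99, 93, 87, 83, 75, 73}
insert 80 → {99, 93, 87, 83, 80, 75, 73}
insert 85 → {99, 93, 87, 85, 83, 80, 75, 73}
insert 76 → {99, 93, 87, 85, 83, 80, 76, 75, 73}
insert 84 → {99, 93, 87, 85, 84, 83, 80, 76, 75, 73}

[78, 103, 60, 91, 67, 86, 88, 70, 96, 95]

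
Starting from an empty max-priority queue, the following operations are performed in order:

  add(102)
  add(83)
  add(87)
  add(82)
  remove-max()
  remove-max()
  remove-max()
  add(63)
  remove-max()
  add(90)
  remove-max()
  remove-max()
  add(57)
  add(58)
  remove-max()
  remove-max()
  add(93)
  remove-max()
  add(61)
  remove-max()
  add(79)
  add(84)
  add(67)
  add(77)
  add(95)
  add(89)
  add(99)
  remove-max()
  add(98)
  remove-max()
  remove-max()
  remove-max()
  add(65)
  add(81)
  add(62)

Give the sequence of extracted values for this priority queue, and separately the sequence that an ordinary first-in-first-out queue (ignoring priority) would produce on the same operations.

priority queue: [102, 87, 83, 82, 90, 63, 58, 57, 93, 61, 99, 98, 95, 89]; FIFO queue: 102 → 83 → 87 → 82 → 63 → 90 → 57 → 58 → 93 → 61 → 79 → 84 → 67 → 77

insert 102 → {102}
insert 83 → {102, 83}
insert 87 → {102, 87, 83}
insert 82 → {102, 87, 83, 82}
remove-max → 102; now {87, 83, 82}
remove-max → 87; now {83, 82}
remove-max → 83; now {82}
insert 63 → {82, 63}
remove-max → 82; now {63}
insert 90 → {90, 63}
remove-max → 90; now {63}
remove-max → 63; now {}
insert 57 → {57}
insert 58 → {58, 57}
remove-max → 58; now {57}
remove-max → 57; now {}
insert 93 → {93}
remove-max → 93; now {}
insert 61 → {61}
remove-max → 61; now {}
insert 79 → {79}
insert 84 → {84, 79}
insert 67 → {84, 79, 67}
insert 77 → {84, 79, 77, 67}
insert 95 → {95, 84, 79, 77, 67}
insert 89 → {95, 89, 84, 79, 77, 67}
insert 99 → {99, 95, 89, 84, 79, 77, 67}
remove-max → 99; now {95, 89, 84, 79, 77, 67}
insert 98 → {98, 95, 89, 84, 79, 77, 67}
remove-max → 98; now {95, 89, 84, 79, 77, 67}
remove-max → 95; now {89, 84, 79, 77, 67}
remove-max → 89; now {84, 79, 77, 67}
insert 65 → {84, 79, 77, 67, 65}
insert 81 → {84, 81, 79, 77, 67, 65}
insert 62 → {84, 81, 79, 77, 67, 65, 62}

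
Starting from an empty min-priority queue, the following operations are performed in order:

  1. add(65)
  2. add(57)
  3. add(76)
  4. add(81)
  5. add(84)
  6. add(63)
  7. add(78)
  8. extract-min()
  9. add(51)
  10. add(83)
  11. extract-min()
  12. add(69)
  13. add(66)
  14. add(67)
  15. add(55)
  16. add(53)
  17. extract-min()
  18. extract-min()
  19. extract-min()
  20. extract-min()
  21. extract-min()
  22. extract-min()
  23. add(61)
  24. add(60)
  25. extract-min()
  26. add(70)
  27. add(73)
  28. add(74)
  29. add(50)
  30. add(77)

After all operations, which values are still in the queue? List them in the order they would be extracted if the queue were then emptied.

insert 65 → {65}
insert 57 → {57, 65}
insert 76 → {57, 65, 76}
insert 81 → {57, 65, 76, 81}
insert 84 → {57, 65, 76, 81, 84}
insert 63 → {57, 63, 65, 76, 81, 84}
insert 78 → {57, 63, 65, 76, 78, 81, 84}
extract-min → 57; now {63, 65, 76, 78, 81, 84}
insert 51 → {51, 63, 65, 76, 78, 81, 84}
insert 83 → {51, 63, 65, 76, 78, 81, 83, 84}
extract-min → 51; now {63, 65, 76, 78, 81, 83, 84}
insert 69 → {63, 65, 69, 76, 78, 81, 83, 84}
insert 66 → {63, 65, 66, 69, 76, 78, 81, 83, 84}
insert 67 → {63, 65, 66, 67, 69, 76, 78, 81, 83, 84}
insert 55 → {55, 63, 65, 66, 67, 69, 76, 78, 81, 83, 84}
insert 53 → {53, 55, 63, 65, 66, 67, 69, 76, 78, 81, 83, 84}
extract-min → 53; now {55, 63, 65, 66, 67, 69, 76, 78, 81, 83, 84}
extract-min → 55; now {63, 65, 66, 67, 69, 76, 78, 81, 83, 84}
extract-min → 63; now {65, 66, 67, 69, 76, 78, 81, 83, 84}
extract-min → 65; now {66, 67, 69, 76, 78, 81, 83, 84}
extract-min → 66; now {67, 69, 76, 78, 81, 83, 84}
extract-min → 67; now {69, 76, 78, 81, 83, 84}
insert 61 → {61, 69, 76, 78, 81, 83, 84}
insert 60 → {60, 61, 69, 76, 78, 81, 83, 84}
extract-min → 60; now {61, 69, 76, 78, 81, 83, 84}
insert 70 → {61, 69, 70, 76, 78, 81, 83, 84}
insert 73 → {61, 69, 70, 73, 76, 78, 81, 83, 84}
insert 74 → {61, 69, 70, 73, 74, 76, 78, 81, 83, 84}
insert 50 → {50, 61, 69, 70, 73, 74, 76, 78, 81, 83, 84}
insert 77 → {50, 61, 69, 70, 73, 74, 76, 77, 78, 81, 83, 84}

50, 61, 69, 70, 73, 74, 76, 77, 78, 81, 83, 84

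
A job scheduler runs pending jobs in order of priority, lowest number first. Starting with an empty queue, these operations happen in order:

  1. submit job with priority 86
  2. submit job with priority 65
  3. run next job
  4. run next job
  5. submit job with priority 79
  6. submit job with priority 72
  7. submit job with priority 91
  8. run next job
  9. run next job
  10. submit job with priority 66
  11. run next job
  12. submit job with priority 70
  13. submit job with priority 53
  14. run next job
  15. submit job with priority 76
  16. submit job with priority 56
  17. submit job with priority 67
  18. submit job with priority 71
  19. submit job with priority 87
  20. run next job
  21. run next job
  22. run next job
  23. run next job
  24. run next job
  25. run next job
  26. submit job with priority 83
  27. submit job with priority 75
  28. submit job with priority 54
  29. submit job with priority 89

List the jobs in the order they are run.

[65, 86, 72, 79, 66, 53, 56, 67, 70, 71, 76, 87]

insert 86 → {86}
insert 65 → {65, 86}
run next job → 65; now {86}
run next job → 86; now {}
insert 79 → {79}
insert 72 → {72, 79}
insert 91 → {72, 79, 91}
run next job → 72; now {79, 91}
run next job → 79; now {91}
insert 66 → {66, 91}
run next job → 66; now {91}
insert 70 → {70, 91}
insert 53 → {53, 70, 91}
run next job → 53; now {70, 91}
insert 76 → {70, 76, 91}
insert 56 → {56, 70, 76, 91}
insert 67 → {56, 67, 70, 76, 91}
insert 71 → {56, 67, 70, 71, 76, 91}
insert 87 → {56, 67, 70, 71, 76, 87, 91}
run next job → 56; now {67, 70, 71, 76, 87, 91}
run next job → 67; now {70, 71, 76, 87, 91}
run next job → 70; now {71, 76, 87, 91}
run next job → 71; now {76, 87, 91}
run next job → 76; now {87, 91}
run next job → 87; now {91}
insert 83 → {83, 91}
insert 75 → {75, 83, 91}
insert 54 → {54, 75, 83, 91}
insert 89 → {54, 75, 83, 89, 91}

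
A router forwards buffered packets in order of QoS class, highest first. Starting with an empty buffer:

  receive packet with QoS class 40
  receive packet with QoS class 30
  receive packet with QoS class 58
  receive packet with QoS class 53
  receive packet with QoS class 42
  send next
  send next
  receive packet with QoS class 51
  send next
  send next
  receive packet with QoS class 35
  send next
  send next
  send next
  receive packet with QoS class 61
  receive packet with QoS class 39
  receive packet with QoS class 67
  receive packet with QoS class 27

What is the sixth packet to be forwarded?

insert 40 → {40}
insert 30 → {40, 30}
insert 58 → {58, 40, 30}
insert 53 → {58, 53, 40, 30}
insert 42 → {58, 53, 42, 40, 30}
send next → 58; now {53, 42, 40, 30}
send next → 53; now {42, 40, 30}
insert 51 → {51, 42, 40, 30}
send next → 51; now {42, 40, 30}
send next → 42; now {40, 30}
insert 35 → {40, 35, 30}
send next → 40; now {35, 30}
send next → 35; now {30}
send next → 30; now {}
insert 61 → {61}
insert 39 → {61, 39}
insert 67 → {67, 61, 39}
insert 27 → {67, 61, 39, 27}

35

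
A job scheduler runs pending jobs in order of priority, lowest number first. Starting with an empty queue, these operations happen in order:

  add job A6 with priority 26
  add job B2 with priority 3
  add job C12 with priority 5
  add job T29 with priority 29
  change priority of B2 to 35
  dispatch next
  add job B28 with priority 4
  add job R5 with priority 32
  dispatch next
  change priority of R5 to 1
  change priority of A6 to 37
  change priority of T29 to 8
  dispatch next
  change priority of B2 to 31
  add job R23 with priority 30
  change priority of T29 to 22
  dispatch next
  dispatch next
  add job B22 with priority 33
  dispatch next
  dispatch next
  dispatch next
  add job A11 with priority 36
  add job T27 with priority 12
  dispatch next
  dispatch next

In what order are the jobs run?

C12, B28, R5, T29, R23, B2, B22, A6, T27, A11

add A6 (priority 26) → {A6:26}
add B2 (priority 3) → {B2:3, A6:26}
add C12 (priority 5) → {B2:3, C12:5, A6:26}
add T29 (priority 29) → {B2:3, C12:5, A6:26, T29:29}
update B2 to priority 35 → {C12:5, A6:26, T29:29, B2:35}
dispatch next → C12; now {A6:26, T29:29, B2:35}
add B28 (priority 4) → {B28:4, A6:26, T29:29, B2:35}
add R5 (priority 32) → {B28:4, A6:26, T29:29, R5:32, B2:35}
dispatch next → B28; now {A6:26, T29:29, R5:32, B2:35}
update R5 to priority 1 → {R5:1, A6:26, T29:29, B2:35}
update A6 to priority 37 → {R5:1, T29:29, B2:35, A6:37}
update T29 to priority 8 → {R5:1, T29:8, B2:35, A6:37}
dispatch next → R5; now {T29:8, B2:35, A6:37}
update B2 to priority 31 → {T29:8, B2:31, A6:37}
add R23 (priority 30) → {T29:8, R23:30, B2:31, A6:37}
update T29 to priority 22 → {T29:22, R23:30, B2:31, A6:37}
dispatch next → T29; now {R23:30, B2:31, A6:37}
dispatch next → R23; now {B2:31, A6:37}
add B22 (priority 33) → {B2:31, B22:33, A6:37}
dispatch next → B2; now {B22:33, A6:37}
dispatch next → B22; now {A6:37}
dispatch next → A6; now {}
add A11 (priority 36) → {A11:36}
add T27 (priority 12) → {T27:12, A11:36}
dispatch next → T27; now {A11:36}
dispatch next → A11; now {}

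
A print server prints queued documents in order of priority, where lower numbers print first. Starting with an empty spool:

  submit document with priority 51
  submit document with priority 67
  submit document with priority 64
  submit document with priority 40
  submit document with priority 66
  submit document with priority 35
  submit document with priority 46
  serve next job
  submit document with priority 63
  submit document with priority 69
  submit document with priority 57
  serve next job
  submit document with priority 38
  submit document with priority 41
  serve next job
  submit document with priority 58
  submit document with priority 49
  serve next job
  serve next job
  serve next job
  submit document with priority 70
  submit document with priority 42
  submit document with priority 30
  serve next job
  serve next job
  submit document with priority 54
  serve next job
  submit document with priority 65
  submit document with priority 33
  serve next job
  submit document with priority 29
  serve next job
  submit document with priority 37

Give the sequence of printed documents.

[35, 40, 38, 41, 46, 49, 30, 42, 51, 33, 29]

insert 51 → {51}
insert 67 → {51, 67}
insert 64 → {51, 64, 67}
insert 40 → {40, 51, 64, 67}
insert 66 → {40, 51, 64, 66, 67}
insert 35 → {35, 40, 51, 64, 66, 67}
insert 46 → {35, 40, 46, 51, 64, 66, 67}
serve next job → 35; now {40, 46, 51, 64, 66, 67}
insert 63 → {40, 46, 51, 63, 64, 66, 67}
insert 69 → {40, 46, 51, 63, 64, 66, 67, 69}
insert 57 → {40, 46, 51, 57, 63, 64, 66, 67, 69}
serve next job → 40; now {46, 51, 57, 63, 64, 66, 67, 69}
insert 38 → {38, 46, 51, 57, 63, 64, 66, 67, 69}
insert 41 → {38, 41, 46, 51, 57, 63, 64, 66, 67, 69}
serve next job → 38; now {41, 46, 51, 57, 63, 64, 66, 67, 69}
insert 58 → {41, 46, 51, 57, 58, 63, 64, 66, 67, 69}
insert 49 → {41, 46, 49, 51, 57, 58, 63, 64, 66, 67, 69}
serve next job → 41; now {46, 49, 51, 57, 58, 63, 64, 66, 67, 69}
serve next job → 46; now {49, 51, 57, 58, 63, 64, 66, 67, 69}
serve next job → 49; now {51, 57, 58, 63, 64, 66, 67, 69}
insert 70 → {51, 57, 58, 63, 64, 66, 67, 69, 70}
insert 42 → {42, 51, 57, 58, 63, 64, 66, 67, 69, 70}
insert 30 → {30, 42, 51, 57, 58, 63, 64, 66, 67, 69, 70}
serve next job → 30; now {42, 51, 57, 58, 63, 64, 66, 67, 69, 70}
serve next job → 42; now {51, 57, 58, 63, 64, 66, 67, 69, 70}
insert 54 → {51, 54, 57, 58, 63, 64, 66, 67, 69, 70}
serve next job → 51; now {54, 57, 58, 63, 64, 66, 67, 69, 70}
insert 65 → {54, 57, 58, 63, 64, 65, 66, 67, 69, 70}
insert 33 → {33, 54, 57, 58, 63, 64, 65, 66, 67, 69, 70}
serve next job → 33; now {54, 57, 58, 63, 64, 65, 66, 67, 69, 70}
insert 29 → {29, 54, 57, 58, 63, 64, 65, 66, 67, 69, 70}
serve next job → 29; now {54, 57, 58, 63, 64, 65, 66, 67, 69, 70}
insert 37 → {37, 54, 57, 58, 63, 64, 65, 66, 67, 69, 70}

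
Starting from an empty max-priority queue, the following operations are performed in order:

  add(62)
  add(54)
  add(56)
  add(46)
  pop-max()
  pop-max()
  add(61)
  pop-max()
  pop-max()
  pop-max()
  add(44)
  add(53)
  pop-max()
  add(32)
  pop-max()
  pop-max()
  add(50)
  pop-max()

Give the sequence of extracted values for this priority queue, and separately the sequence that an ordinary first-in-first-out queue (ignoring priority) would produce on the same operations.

priority queue: [62, 56, 61, 54, 46, 53, 44, 32, 50]; FIFO queue: 62 → 54 → 56 → 46 → 61 → 44 → 53 → 32 → 50

insert 62 → {62}
insert 54 → {62, 54}
insert 56 → {62, 56, 54}
insert 46 → {62, 56, 54, 46}
pop-max → 62; now {56, 54, 46}
pop-max → 56; now {54, 46}
insert 61 → {61, 54, 46}
pop-max → 61; now {54, 46}
pop-max → 54; now {46}
pop-max → 46; now {}
insert 44 → {44}
insert 53 → {53, 44}
pop-max → 53; now {44}
insert 32 → {44, 32}
pop-max → 44; now {32}
pop-max → 32; now {}
insert 50 → {50}
pop-max → 50; now {}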